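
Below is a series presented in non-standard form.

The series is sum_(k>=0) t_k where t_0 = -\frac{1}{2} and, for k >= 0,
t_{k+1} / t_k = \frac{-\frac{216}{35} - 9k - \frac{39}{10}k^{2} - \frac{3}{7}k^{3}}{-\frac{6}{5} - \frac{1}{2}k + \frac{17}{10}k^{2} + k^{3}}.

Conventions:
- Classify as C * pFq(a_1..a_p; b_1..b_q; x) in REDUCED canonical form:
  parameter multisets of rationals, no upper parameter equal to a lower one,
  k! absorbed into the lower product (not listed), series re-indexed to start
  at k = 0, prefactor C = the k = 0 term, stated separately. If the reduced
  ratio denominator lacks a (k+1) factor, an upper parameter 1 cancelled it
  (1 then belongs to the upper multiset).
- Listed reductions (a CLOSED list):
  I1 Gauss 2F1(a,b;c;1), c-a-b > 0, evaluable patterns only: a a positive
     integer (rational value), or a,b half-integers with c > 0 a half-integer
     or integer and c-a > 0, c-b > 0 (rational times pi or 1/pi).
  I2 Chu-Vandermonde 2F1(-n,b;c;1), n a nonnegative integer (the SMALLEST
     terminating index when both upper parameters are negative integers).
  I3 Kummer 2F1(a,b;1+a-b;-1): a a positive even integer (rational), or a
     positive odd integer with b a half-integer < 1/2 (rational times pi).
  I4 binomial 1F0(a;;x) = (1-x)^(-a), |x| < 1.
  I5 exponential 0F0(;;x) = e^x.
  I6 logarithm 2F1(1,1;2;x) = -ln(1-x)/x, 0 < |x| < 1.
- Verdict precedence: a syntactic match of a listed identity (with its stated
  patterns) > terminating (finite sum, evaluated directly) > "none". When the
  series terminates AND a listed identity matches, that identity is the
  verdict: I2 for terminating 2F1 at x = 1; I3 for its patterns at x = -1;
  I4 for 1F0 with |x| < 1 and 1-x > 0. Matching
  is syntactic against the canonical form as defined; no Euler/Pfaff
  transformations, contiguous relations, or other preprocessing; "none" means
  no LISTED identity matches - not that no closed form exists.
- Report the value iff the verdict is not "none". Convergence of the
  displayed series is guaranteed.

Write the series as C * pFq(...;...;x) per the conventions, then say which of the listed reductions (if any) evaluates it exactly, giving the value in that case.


This is -\frac{1}{2} * 2F1(\frac{8}{5}, 6; -\frac{4}{5}; -\frac{3}{7}) in reduced canonical form. Verdict: none. Every listed pattern misses the 2F1 form at -\frac{3}{7}, upper {\frac{8}{5}, 6}.

Key step: t_0 being -\frac{1}{2}, the expanded ratio factors over Q; C = -1/2, x = -3/7, roots give parameters.
Step ratio: r(k) = -\frac{3}{7} * (k+\frac{8}{5}) (k+6) / [(k-\frac{4}{5}) (k+1)] - poly over poly, x = -\frac{3}{7} from leading terms; C = -\frac{1}{2} at k = 0.


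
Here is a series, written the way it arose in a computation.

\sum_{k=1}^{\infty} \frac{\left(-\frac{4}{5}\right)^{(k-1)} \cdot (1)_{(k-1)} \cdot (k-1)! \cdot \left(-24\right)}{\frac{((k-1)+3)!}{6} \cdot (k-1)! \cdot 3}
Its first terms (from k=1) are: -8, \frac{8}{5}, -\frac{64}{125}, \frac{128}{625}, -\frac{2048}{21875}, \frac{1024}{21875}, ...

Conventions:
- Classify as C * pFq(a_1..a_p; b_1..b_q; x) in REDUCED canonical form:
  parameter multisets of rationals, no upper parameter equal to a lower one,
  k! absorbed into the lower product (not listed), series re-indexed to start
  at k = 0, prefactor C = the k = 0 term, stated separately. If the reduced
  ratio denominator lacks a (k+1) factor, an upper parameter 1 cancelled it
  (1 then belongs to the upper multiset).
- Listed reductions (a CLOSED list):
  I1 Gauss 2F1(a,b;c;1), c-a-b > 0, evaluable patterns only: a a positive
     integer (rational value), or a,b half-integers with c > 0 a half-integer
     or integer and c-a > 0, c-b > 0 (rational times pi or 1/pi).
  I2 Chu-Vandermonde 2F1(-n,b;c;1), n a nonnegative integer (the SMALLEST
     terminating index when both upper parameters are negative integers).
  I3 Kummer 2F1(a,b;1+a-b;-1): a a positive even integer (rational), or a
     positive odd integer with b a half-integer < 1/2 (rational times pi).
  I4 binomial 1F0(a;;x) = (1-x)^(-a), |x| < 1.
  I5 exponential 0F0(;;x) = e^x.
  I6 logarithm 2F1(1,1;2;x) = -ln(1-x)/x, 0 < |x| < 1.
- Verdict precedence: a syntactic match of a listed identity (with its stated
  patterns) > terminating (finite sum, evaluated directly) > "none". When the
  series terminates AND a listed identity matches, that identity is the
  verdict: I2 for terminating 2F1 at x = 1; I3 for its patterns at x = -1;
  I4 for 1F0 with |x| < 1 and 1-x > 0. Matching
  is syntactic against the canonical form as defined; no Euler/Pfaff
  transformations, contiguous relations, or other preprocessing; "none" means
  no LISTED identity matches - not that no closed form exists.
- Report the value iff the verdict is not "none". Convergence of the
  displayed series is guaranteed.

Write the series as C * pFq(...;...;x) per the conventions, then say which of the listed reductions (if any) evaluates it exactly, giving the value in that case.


The series (x = -\frac{4}{5}) is 2F1: upper {1, 1}, lower {4}, prefactor -8. Verdict: none (x = -\frac{4}{5}): each listed identity misses the multisets {1, 1} ; {4}.

Key observation: t_0 being -8, the constant factors (C = -8) combine into one prefactor.
Term ratio: r(k) = -\frac{4}{5} * (k+1) (k+1) / [(k+4) (k+1)] - rational in k. x = -\frac{4}{5}; t_0 = -8; negate the roots.


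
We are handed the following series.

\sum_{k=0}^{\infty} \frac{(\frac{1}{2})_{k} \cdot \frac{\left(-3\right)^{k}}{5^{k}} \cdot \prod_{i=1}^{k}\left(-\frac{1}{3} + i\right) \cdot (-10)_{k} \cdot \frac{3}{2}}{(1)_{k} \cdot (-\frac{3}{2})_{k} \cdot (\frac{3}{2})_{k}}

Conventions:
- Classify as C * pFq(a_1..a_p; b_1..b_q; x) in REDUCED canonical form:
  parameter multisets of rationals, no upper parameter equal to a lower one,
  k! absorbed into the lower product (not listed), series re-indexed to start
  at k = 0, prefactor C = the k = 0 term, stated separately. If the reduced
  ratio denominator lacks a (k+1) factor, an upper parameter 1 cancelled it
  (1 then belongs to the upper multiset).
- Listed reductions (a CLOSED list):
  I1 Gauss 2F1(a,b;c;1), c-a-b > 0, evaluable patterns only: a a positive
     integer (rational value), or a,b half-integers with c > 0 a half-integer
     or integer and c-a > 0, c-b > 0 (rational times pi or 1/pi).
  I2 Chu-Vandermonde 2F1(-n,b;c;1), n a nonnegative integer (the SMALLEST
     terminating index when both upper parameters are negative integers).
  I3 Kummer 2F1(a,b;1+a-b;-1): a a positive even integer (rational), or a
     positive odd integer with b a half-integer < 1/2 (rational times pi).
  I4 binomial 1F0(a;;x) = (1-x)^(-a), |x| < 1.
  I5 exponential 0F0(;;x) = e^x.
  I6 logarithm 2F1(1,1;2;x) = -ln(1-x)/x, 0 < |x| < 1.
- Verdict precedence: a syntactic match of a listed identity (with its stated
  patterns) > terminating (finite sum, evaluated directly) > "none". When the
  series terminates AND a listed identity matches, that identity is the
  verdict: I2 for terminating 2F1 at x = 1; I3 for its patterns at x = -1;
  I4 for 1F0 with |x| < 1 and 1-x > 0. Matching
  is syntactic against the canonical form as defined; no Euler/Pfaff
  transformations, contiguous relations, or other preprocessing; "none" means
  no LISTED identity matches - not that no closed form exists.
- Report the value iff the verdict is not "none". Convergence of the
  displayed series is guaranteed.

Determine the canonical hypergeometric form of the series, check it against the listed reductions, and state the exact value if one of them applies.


Prefactor \frac{3}{2}, argument -\frac{3}{5}: 3F2 with upper {-10, \frac{1}{2}, \frac{2}{3}} over lower {-\frac{3}{2}, \frac{3}{2}}. Verdict: terminating at k = 10: the factor (-10)_k kills every later term; summing the 11 survivors is exact. Its exact value is \frac{2787130663514177}{8205996093750}.

Key observation: with t_0 = \frac{3}{2}, the running product (C = 3/2, x = -3/5) telescopes to a rising factorial.
Adjacent-term ratio: r(k) = -\frac{3}{5} * (k-10) (k+\frac{1}{2}) (k+\frac{2}{3}) / [(k-\frac{3}{2}) (k+\frac{3}{2}) (k+1)] - rational in k. x = -\frac{3}{5}; t_0 = \frac{3}{2}; negate the roots.


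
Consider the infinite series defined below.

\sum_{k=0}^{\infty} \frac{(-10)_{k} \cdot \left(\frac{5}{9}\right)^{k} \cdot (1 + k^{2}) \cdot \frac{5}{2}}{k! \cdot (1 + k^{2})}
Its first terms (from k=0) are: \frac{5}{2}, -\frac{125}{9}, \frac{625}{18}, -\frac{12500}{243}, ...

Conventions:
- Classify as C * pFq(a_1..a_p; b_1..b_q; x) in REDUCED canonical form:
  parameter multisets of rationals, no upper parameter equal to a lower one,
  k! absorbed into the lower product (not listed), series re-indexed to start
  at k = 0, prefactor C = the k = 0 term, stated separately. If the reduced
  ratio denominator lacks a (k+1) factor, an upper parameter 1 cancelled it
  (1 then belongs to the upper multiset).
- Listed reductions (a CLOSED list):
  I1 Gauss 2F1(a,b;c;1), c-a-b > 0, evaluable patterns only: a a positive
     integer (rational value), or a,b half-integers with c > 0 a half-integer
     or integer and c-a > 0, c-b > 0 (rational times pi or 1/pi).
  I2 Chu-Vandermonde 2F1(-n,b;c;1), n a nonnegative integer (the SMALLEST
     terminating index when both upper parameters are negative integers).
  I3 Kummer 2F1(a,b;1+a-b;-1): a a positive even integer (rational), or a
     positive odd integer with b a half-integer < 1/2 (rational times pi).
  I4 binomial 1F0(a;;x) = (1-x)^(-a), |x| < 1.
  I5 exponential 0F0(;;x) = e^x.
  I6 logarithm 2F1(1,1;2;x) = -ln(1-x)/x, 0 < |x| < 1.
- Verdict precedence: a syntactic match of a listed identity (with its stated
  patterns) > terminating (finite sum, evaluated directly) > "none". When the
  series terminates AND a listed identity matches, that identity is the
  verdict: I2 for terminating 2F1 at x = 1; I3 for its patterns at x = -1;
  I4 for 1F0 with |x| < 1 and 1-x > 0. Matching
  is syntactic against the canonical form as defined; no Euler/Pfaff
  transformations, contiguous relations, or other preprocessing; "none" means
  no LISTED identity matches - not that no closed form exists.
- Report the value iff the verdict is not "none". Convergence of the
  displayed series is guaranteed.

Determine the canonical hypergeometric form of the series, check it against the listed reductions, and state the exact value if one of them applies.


The series (x = \frac{5}{9}) is 1F0: upper {-10}, lower {-}, prefactor \frac{5}{2}. Verdict: this is the I4 binomial reduction (the 1F0 binomial series: exponent 10, x = \frac{5}{9}). Hence: \frac{2621440}{3486784401}.

The tell: t_0 being \frac{5}{2}, striking the common factor k^2 + 1 reduces the term (prefactor 5/2).
Step ratio: r(k) = \frac{5}{9} * (k-10) / [(k+1)] - rational; roots negated = parameters, x = \frac{5}{9}, C = \frac{5}{2}.


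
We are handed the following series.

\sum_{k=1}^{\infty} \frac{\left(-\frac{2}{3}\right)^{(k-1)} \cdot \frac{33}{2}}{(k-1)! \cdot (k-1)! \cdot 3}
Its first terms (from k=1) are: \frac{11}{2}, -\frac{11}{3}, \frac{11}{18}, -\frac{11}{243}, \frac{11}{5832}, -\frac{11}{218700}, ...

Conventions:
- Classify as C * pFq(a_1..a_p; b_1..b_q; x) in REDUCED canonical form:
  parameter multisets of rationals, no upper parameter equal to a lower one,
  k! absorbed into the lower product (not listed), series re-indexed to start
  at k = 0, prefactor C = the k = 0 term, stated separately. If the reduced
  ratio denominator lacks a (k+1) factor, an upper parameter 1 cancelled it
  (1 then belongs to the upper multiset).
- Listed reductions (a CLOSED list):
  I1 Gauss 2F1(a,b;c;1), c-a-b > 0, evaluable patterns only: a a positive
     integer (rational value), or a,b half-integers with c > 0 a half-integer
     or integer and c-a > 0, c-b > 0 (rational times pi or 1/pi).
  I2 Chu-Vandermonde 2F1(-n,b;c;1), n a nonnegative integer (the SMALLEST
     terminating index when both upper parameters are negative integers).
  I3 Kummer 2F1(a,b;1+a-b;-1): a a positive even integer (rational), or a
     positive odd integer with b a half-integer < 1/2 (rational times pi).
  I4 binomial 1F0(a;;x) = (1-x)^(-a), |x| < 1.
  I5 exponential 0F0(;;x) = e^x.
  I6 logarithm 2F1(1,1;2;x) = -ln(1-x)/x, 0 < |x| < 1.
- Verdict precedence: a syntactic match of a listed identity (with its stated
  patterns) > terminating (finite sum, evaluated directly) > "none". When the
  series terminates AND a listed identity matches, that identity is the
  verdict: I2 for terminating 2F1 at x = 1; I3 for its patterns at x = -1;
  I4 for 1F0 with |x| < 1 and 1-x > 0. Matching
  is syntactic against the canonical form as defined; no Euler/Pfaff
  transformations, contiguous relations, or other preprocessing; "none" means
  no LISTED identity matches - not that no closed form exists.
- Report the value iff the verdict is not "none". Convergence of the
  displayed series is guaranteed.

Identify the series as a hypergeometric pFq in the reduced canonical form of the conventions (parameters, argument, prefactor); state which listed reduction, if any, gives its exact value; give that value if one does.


Canonical form: C = \frac{11}{2} times 0F1 with upper {-}, lower {1}, x = -\frac{2}{3}. Verdict: none. A 0F1 with upper {-} fits none of I1-I6 at x = -\frac{2}{3}; the sum runs forever.

The tell: x = -\frac{2}{3} and the constant factors (prefactor 11/2) combine into one prefactor.
Term ratio: r(k) = -\frac{2}{3} * 1 / [(k+1) (k+1)] - rational in k. x = -\frac{2}{3}; t_0 = \frac{11}{2}; negate the roots.


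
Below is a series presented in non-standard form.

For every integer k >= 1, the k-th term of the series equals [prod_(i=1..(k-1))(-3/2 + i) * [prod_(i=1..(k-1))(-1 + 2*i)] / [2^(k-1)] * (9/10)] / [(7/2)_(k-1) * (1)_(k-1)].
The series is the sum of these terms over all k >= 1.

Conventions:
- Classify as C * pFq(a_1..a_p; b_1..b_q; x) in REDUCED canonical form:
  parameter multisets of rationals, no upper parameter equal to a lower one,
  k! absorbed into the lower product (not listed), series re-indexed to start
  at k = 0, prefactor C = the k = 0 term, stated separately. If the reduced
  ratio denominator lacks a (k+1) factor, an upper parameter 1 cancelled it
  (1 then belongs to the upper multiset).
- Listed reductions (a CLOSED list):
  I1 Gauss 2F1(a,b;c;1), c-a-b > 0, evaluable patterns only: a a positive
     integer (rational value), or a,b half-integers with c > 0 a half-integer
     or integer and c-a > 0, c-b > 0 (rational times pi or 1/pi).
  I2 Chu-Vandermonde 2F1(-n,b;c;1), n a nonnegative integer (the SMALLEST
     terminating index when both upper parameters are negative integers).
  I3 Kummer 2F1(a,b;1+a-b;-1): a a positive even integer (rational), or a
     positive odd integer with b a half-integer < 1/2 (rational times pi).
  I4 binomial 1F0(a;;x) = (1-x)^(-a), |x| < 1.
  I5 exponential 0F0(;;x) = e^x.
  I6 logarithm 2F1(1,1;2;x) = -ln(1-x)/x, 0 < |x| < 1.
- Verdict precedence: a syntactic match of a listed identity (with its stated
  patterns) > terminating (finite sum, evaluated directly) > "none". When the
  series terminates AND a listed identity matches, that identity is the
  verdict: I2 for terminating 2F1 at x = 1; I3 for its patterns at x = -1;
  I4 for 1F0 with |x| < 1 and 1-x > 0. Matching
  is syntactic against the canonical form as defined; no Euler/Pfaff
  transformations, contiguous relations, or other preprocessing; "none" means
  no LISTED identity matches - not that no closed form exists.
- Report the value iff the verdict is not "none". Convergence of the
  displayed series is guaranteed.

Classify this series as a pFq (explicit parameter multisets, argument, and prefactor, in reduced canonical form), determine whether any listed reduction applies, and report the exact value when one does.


This is 9/10 * 2F1(-1/2, 1/2; 7/2; 1) in reduced canonical form. Verdict: this is Gauss (I1, half-integer pattern) (x = 1; upper {-1/2, 1/2} half-integers, c = 7/2 in the evaluable pattern). Value: (135/512) * pi.

The tell: with t_0 = 9/10, the odd product 1*3*...*(2k-1) (prefactor 9/10) is 2^k (1/2)_k.
Term ratio: r(k) = 1 * (k-1/2) (k+1/2) / [(k+7/2) (k+1)] - rational in k, leading ratio 1; with t_0 = 9/10, classification follows.


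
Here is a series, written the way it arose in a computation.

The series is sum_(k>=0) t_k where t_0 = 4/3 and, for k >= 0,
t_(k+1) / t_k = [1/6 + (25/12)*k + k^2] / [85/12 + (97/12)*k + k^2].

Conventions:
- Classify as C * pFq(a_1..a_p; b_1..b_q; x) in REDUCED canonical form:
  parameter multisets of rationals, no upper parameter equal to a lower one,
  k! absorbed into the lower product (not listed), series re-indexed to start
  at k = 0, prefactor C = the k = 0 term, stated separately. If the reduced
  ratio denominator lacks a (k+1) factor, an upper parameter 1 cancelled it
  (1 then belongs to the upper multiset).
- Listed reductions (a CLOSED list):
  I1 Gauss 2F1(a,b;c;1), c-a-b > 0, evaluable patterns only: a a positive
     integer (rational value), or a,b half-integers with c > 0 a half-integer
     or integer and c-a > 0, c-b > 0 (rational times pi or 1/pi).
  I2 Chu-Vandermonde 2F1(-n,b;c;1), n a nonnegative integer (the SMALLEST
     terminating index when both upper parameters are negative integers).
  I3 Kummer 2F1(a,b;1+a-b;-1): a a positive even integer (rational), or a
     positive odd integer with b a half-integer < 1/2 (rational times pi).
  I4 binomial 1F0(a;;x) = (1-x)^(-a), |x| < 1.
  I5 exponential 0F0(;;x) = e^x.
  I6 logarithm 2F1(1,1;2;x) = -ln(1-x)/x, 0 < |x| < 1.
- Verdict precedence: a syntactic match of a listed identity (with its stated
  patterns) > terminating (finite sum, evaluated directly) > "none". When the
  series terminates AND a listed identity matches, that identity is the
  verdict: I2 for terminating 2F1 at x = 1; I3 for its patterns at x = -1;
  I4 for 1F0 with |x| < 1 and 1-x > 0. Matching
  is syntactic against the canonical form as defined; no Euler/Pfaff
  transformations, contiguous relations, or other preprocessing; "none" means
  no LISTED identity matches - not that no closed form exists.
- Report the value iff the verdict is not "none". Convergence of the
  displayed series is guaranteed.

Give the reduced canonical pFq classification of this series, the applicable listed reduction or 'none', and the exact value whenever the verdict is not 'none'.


Key step: x = 1 and roots of the ratio polynomials (C = 4/3, x = 1) are the negated parameters.
Consecutive-term ratio: r(k) = 1 * (k+1/12) (k+2) / [(k+85/12) (k+1)] ; factor over Q: parameters, x = 1, and C = 4/3.

With C = 4/3: the canonical form is 2F1(1/12, 2; 85/12; 1). Verdict: Gauss (I1, integer-parameter pattern) fires (x = 1: the Gamma ratio telescopes since c-a-b = 5 > 0 and a = 2 in Z>0). Exact value: 4453/3240.


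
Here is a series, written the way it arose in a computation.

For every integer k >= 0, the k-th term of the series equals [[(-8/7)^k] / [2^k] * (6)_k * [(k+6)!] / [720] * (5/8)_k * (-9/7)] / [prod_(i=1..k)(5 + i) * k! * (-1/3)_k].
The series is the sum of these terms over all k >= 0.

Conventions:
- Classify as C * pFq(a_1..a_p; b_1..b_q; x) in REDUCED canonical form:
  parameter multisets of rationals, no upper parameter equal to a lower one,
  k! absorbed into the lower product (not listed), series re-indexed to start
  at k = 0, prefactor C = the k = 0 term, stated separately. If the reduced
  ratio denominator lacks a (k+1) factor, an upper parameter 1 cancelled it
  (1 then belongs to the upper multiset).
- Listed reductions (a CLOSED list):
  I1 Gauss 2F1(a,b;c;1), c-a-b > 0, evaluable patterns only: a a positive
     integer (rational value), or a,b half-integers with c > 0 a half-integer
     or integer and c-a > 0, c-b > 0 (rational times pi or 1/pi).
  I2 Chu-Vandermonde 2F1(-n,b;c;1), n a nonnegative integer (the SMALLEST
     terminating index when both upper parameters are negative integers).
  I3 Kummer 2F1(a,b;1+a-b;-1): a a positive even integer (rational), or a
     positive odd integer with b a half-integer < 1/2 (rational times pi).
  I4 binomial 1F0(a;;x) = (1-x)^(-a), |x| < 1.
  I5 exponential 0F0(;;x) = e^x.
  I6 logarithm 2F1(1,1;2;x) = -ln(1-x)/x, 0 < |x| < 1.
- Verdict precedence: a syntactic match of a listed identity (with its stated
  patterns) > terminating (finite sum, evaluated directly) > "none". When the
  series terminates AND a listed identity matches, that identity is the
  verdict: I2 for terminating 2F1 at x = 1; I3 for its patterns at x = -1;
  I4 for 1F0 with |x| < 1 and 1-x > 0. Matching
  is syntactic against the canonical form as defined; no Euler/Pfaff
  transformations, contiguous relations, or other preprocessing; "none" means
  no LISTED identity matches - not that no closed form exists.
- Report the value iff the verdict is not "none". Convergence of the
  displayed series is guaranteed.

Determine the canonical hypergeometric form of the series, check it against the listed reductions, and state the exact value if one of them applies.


Canonical form: C = -9/7 times 2F1 with upper {5/8, 7}, lower {-1/3}, x = -4/7. Verdict: none (x = -4/7): each listed identity misses the multisets {5/8, 7} ; {-1/3}.

The tell: t_0 being -9/7, the parameter 6 appears in both the upper and lower lists and cancels.
Term ratio: r(k) = (-4/7) * (k+5/8) (k+7) / [(k-1/3) (k+1)] ; factor over Q: parameters, x = (-4/7), and C = -9/7.


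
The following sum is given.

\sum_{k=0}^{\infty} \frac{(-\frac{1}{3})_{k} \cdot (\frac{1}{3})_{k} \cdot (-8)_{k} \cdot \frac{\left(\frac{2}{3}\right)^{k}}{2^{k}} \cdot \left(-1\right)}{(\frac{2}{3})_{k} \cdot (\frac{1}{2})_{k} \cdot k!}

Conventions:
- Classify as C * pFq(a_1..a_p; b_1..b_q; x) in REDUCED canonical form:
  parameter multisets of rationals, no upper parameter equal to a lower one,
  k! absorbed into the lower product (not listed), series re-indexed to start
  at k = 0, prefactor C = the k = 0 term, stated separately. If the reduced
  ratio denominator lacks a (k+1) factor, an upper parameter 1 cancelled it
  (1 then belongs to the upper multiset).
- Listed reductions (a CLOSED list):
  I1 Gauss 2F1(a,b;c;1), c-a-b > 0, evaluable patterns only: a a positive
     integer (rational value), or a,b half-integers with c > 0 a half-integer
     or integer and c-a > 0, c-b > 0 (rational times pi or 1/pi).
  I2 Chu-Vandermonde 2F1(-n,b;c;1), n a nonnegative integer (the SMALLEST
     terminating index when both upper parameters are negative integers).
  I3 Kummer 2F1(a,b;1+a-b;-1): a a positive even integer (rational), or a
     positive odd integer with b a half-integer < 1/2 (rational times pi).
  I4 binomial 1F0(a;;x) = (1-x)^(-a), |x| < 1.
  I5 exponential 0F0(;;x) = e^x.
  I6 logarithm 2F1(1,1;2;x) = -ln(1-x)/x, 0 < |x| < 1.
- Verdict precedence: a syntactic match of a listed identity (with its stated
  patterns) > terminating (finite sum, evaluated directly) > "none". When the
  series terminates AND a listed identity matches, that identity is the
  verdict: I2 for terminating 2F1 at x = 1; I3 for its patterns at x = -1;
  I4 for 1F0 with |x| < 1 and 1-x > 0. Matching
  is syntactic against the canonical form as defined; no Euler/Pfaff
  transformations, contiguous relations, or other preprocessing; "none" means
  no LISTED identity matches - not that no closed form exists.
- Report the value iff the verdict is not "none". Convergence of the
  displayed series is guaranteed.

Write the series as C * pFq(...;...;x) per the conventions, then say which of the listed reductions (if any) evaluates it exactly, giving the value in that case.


With C = -1: the canonical form is 3F2(-8, -\frac{1}{3}, \frac{1}{3}; \frac{1}{2}, \frac{2}{3}; \frac{1}{3}). Verdict: terminating - upper -8 stops the sum at k = 8; the 9 terms are added exactly. Hence: -\frac{122185064896889}{74983298543505}.

Key observation: with t_0 = -1, the two k-th powers (prefactor -1) combine into one argument.
Step ratio: r(k) = \frac{1}{3} * (k-8) (k-\frac{1}{3}) (k+\frac{1}{3}) / [(k+\frac{1}{2}) (k+\frac{2}{3}) (k+1)] - rational in k. x = \frac{1}{3}; t_0 = -1; negate the roots.


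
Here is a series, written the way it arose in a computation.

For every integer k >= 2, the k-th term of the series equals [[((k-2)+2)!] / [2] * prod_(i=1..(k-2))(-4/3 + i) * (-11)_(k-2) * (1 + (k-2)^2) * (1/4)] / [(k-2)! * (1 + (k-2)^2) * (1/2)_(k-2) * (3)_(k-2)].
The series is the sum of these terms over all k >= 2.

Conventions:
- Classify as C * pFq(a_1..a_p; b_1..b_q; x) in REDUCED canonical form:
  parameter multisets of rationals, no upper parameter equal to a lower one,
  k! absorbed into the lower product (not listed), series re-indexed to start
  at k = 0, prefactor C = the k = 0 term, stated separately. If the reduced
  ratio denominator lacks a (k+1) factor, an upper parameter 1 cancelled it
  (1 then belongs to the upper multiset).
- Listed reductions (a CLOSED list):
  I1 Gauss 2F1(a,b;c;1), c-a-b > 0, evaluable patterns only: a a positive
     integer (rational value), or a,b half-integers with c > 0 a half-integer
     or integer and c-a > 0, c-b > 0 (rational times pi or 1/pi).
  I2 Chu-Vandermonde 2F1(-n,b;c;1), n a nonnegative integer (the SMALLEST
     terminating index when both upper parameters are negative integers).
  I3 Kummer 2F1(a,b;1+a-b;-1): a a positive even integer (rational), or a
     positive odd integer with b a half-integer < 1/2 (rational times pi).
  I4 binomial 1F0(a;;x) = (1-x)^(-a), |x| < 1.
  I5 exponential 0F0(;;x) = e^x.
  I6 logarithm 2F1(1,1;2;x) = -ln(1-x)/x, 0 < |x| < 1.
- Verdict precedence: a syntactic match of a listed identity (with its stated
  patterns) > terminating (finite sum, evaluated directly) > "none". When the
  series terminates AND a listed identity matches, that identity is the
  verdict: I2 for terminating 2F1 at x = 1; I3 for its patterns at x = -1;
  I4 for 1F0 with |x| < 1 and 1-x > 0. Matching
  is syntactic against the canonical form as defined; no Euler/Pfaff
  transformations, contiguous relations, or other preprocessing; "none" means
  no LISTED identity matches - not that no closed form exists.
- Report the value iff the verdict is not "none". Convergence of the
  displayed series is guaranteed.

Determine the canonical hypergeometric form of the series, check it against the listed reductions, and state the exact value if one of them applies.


This is 1/4 * 2F1(-11, -1/3; 1/2; 1) in reduced canonical form. Verdict: Chu-Vandermonde (I2) applies (terminating 2F1 at x = 1 with n = 11, b = -1/3, c = 1/2). Value: 20095806215/22900855572.

Key step: t_0 being 1/4, the factorial ratio (C = 1/4, x = 1) (k+a-1)!/(a-1)! is a rising factorial (a)_k.
Term ratio: r(k) = 1 * (k-11) (k-1/3) / [(k+1/2) (k+1)] - rational; roots negated = parameters, x = 1, C = 1/4.


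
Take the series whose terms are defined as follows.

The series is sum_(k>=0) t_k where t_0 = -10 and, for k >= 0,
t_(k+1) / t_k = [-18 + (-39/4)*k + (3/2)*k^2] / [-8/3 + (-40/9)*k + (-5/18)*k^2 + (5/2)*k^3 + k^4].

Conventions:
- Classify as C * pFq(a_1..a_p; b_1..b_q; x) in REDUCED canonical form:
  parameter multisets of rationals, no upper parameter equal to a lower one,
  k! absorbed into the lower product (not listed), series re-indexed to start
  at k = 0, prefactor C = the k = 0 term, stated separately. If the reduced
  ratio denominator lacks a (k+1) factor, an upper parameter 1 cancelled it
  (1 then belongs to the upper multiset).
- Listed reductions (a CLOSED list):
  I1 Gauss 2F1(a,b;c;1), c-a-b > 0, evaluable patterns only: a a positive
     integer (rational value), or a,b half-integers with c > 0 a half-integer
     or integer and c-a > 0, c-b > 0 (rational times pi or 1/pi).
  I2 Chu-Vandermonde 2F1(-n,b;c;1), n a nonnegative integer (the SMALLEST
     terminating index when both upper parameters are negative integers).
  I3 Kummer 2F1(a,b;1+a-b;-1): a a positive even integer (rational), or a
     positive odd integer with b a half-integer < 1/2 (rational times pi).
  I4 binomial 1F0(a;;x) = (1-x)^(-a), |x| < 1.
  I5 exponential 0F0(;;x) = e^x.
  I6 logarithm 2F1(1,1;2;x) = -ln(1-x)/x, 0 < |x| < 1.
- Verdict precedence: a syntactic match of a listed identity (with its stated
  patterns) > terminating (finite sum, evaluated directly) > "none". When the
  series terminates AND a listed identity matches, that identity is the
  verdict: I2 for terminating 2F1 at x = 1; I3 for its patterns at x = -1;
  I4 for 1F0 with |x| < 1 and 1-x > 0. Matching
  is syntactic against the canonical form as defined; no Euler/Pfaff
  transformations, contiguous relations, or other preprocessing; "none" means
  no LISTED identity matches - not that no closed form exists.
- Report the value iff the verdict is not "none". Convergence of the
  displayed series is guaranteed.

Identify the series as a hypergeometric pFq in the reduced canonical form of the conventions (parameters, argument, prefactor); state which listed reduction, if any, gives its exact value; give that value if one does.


Prefactor -10, argument 3/2: 1F2 with upper {-8} over lower {-4/3, 4/3}. Verdict: terminating at k = 8: the factor (-8)_k kills every later term; summing the 9 survivors is exact. Exact value: -844178866190749681/13052606414848000.

Structural cue: t_0 = -10 here, and cancel k + 3/2 from the displayed ratio first; then C = -10, x = 3/2.
Adjacent-term ratio: r(k) = (3/2) * (k-8) / [(k-4/3) (k+4/3) (k+1)] - rational in k, leading ratio (3/2); with t_0 = -10, classification follows.


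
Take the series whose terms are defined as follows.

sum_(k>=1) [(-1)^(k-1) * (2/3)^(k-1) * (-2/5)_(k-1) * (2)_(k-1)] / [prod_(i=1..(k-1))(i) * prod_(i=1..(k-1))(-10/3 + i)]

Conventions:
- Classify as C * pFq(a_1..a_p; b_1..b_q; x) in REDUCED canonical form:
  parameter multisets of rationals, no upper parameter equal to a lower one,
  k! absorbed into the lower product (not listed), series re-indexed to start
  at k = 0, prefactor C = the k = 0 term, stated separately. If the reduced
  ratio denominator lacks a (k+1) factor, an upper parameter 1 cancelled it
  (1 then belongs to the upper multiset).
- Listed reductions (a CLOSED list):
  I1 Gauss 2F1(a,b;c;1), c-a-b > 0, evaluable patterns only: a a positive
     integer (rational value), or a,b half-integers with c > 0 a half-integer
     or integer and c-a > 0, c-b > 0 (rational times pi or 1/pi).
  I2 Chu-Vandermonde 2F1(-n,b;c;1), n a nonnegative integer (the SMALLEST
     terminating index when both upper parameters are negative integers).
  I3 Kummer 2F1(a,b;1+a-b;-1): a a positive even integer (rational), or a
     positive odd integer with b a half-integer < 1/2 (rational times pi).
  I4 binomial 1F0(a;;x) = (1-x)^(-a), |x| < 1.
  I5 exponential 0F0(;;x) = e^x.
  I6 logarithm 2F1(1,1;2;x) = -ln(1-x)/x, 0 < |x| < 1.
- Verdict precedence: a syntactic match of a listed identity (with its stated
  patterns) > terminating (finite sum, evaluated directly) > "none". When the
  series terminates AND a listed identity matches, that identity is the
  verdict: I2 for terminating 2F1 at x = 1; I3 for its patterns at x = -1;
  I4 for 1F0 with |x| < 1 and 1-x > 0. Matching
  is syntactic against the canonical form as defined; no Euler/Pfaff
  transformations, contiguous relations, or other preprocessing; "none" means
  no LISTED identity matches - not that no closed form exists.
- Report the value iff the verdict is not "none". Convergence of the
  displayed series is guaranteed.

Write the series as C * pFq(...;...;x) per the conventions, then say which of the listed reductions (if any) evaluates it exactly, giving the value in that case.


At argument -2/3: a 2F1 with upper {-2/5, 2}, lower {-7/3}, scaled by C = 1. Verdict: none - this 2F1 at x = -2/3 matches no listed pattern, and upper {-2/5, 2} holds no stopper.

First insight: with t_0 = 1, the product of the first k integers (prefactor 1) is k!.
Ratio: r(k) = (-2/3) * (k-2/5) (k+2) / [(k-7/3) (k+1)] - rational in k, leading ratio (-2/3); with t_0 = 1, classification follows.


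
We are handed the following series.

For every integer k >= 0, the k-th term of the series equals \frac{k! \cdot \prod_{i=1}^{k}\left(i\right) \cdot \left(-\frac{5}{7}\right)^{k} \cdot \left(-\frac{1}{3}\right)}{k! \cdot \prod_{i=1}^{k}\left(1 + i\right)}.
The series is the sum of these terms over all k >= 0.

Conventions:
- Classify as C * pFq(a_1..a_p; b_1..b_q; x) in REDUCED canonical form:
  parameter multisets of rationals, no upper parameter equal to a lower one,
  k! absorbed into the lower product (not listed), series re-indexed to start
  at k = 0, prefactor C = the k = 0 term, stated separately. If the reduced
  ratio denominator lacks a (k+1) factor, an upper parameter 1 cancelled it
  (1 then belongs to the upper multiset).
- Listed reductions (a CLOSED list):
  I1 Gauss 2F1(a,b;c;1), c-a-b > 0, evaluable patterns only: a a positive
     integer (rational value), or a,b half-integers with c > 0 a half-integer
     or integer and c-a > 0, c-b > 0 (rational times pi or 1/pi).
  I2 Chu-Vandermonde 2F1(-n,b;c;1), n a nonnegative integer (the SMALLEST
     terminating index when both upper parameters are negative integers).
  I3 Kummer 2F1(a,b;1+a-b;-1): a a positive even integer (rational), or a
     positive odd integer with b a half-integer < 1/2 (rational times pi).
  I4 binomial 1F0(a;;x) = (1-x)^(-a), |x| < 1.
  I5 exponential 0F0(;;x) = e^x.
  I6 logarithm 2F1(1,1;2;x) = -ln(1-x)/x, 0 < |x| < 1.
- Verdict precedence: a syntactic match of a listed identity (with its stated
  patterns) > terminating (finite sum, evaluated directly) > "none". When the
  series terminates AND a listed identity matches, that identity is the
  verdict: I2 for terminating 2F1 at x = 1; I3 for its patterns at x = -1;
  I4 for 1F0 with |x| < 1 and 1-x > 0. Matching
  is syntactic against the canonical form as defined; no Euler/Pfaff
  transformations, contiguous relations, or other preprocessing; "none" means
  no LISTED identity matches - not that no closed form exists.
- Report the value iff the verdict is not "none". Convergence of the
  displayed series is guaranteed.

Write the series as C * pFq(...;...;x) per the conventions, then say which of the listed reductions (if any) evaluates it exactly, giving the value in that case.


x = -\frac{5}{7} here; the reduced form reads 2F1, upper {1, 1}, lower {2}, C = -\frac{1}{3}. Verdict: this is logarithm (I6) (the logarithm: parameters (1,1;2), x = -\frac{5}{7}). Hence: \left(-\frac{7}{15}\right) \cdot \ln\left(\frac{12}{7}\right).

The tell: t_0 = -\frac{1}{3} here, and the lower running product (C = -1/3) is a rising factorial.
Ratio: r(k) = -\frac{5}{7} * (k+1) (k+1) / [(k+2) (k+1)] - poly over poly, x = -\frac{5}{7} from leading terms; C = -\frac{1}{3} at k = 0.


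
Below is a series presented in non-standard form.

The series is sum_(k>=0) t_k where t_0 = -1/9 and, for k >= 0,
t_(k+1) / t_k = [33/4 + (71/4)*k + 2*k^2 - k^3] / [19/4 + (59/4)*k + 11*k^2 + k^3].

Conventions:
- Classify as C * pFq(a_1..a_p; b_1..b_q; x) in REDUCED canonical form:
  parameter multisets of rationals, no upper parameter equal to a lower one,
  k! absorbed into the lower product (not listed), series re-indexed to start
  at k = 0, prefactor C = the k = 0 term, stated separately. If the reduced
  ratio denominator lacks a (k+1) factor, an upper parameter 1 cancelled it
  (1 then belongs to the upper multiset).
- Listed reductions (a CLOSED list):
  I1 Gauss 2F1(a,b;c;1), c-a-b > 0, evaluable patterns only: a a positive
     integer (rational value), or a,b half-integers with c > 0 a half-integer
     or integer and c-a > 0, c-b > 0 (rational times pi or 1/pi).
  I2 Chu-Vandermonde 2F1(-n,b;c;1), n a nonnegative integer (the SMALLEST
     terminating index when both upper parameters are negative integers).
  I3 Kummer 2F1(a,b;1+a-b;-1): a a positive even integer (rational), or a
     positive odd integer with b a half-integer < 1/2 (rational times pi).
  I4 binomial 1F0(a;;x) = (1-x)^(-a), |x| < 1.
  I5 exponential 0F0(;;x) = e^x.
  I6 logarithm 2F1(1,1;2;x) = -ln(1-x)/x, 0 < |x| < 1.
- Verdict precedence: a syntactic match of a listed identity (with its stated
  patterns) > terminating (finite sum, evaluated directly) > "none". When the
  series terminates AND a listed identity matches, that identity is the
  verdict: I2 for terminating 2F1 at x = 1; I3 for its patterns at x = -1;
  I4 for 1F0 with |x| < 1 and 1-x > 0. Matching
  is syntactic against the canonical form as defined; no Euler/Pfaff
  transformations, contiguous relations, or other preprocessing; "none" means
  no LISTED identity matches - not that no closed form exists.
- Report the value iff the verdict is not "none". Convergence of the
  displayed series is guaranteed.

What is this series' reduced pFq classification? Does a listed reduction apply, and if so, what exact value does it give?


Key step: with t_0 = -1/9, the parameter 1/2 appears in both the upper and lower lists and cancels.
Consecutive-term ratio: r(k) = (-1) * (k-11/2) (k+3) / [(k+19/2) (k+1)] - rational in k. x = (-1); t_0 = -1/9; negate the roots.

With C = -1/9: the canonical form is 2F1(-11/2, 3; 19/2; -1). Verdict: Kummer's theorem (I3) applies (x = -1; c = 19/2 equals 1+a-b for upper {-11/2, 3}: listed pattern). Exact value: (-12155/65536) * pi.


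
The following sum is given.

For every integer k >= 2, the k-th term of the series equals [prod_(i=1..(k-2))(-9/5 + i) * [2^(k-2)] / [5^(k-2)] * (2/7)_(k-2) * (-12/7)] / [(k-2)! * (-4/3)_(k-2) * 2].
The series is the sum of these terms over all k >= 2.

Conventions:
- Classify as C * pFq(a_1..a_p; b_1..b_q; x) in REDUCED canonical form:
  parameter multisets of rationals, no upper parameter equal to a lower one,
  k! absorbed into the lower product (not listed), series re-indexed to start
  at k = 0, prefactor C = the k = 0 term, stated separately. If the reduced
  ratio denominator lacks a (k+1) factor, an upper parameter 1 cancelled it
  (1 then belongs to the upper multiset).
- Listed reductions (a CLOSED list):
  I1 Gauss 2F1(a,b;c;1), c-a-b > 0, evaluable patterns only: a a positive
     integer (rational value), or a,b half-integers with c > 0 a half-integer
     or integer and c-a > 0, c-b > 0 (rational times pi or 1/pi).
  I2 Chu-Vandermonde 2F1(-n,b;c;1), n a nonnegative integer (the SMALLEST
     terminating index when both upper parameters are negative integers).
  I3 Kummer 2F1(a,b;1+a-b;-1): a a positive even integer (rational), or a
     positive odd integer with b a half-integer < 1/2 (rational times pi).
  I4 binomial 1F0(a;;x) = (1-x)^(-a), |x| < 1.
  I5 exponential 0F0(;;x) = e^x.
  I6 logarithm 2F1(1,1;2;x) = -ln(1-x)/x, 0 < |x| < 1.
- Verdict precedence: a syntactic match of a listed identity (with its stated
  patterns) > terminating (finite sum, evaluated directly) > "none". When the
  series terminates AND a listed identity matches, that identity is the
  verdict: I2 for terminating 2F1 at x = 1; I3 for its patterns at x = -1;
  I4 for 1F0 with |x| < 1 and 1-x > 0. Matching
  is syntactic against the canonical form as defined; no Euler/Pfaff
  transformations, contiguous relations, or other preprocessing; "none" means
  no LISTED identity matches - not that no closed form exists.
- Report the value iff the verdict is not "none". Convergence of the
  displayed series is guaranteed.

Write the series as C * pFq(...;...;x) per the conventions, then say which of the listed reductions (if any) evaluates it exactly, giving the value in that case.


Classification (C = -6/7): 2F1 with upper {-4/5, 2/7}, lower {-4/3}, argument x = 2/5. Verdict: none. No listed pattern accepts 2F1(-4/5, 2/7; -4/3; 2/5).

Key step: with t_0 = -6/7, the two geometric factors (C = -6/7, x = 2/5) combine into one argument.
Ratio: r(k) = (2/5) * (k-4/5) (k+2/7) / [(k-4/3) (k+1)] ; factor over Q: parameters, x = (2/5), and C = -6/7.


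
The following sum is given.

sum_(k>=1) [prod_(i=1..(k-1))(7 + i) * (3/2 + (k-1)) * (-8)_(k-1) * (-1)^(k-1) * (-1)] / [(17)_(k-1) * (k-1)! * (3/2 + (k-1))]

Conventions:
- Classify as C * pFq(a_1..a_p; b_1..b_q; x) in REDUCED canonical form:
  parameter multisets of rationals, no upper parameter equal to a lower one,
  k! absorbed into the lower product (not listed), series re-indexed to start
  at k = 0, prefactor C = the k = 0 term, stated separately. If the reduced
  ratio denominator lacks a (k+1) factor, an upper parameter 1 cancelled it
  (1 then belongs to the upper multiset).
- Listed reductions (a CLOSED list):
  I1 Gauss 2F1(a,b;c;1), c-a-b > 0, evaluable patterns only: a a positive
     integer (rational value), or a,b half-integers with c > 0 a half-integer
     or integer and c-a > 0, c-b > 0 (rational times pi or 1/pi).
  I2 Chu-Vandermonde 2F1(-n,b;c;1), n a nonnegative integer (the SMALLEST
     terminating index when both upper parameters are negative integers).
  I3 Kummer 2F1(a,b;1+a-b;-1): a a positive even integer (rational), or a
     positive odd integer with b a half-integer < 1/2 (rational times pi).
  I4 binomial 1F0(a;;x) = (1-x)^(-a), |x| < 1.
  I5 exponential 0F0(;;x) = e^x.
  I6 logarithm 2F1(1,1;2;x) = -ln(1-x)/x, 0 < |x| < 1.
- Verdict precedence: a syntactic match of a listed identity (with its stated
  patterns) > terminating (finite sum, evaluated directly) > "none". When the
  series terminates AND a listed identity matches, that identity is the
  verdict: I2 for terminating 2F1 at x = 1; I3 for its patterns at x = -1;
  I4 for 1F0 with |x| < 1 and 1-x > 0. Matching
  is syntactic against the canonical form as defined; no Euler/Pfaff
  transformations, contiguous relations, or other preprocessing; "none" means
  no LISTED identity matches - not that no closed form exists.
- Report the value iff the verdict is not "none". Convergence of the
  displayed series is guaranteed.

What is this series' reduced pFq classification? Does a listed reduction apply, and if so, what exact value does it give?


Classification (C = -1): 2F1 with upper {-8, 8}, lower {17}, argument x = -1. Verdict: Kummer's theorem (I3) applies (x = -1; c = 17 equals 1+a-b for upper {-8, 8}: listed pattern). Its exact value is -26.

Structural cue: with t_0 = -1, the factor k + 3/2 cancels (top and bottom), leaving prefactor -1.
Adjacent-term ratio: r(k) = (-1) * (k-8) (k+8) / [(k+17) (k+1)] ; factor over Q: parameters, x = (-1), and C = -1.
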